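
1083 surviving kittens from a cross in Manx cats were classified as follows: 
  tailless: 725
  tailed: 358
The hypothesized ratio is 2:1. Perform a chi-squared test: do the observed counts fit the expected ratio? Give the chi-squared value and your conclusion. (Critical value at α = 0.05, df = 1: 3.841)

Total ratio parts = 3. Expected numbers out of 1083:
  tailless: 1083 × 2/3 = 722
  tailed: 1083 × 1/3 = 361
χ² = Σ (O − E)² / E
  tailless: (725 − 722)² / 722 = 0.0125
  tailed: (358 − 361)² / 361 = 0.0249
χ² = 0.0125 + 0.0249 = 0.0374 ≈ 0.037
Degrees of freedom = 2 − 1 = 1; critical value at α = 0.05 is 3.841.
Since 0.037 < 3.841, we fail to reject the null hypothesis — the data are consistent with the 2:1 ratio.

0.037; consistent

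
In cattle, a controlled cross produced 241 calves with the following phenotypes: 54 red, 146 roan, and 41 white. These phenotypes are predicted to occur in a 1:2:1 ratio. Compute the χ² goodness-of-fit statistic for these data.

12.195

Total ratio parts = 4. Expected numbers out of 241:
  red: 241 × 1/4 = 60.25
  roan: 241 × 2/4 = 120.5
  white: 241 × 1/4 = 60.25
χ² = Σ (O − E)² / E
  red: (54 − 60.25)² / 60.25 = 0.6483
  roan: (146 − 120.5)² / 120.5 = 5.3963
  white: (41 − 60.25)² / 60.25 = 6.1504
χ² = 0.6483 + 5.3963 + 6.1504 = 12.195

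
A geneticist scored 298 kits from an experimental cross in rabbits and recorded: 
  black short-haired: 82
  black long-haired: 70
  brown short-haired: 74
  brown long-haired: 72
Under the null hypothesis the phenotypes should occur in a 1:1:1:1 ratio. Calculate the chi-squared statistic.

1.114

The 1:1:1:1 ratio has 4 parts, so with N = 298 the expected counts are:
  black short-haired: 298 × 1/4 = 74.5
  black long-haired: 298 × 1/4 = 74.5
  brown short-haired: 298 × 1/4 = 74.5
  brown long-haired: 298 × 1/4 = 74.5
χ² = Σ (O − E)² / E
  black short-haired: (82 − 74.5)² / 74.5 = 0.7550
  black long-haired: (70 − 74.5)² / 74.5 = 0.2718
  brown short-haired: (74 − 74.5)² / 74.5 = 0.0034
  brown long-haired: (72 − 74.5)² / 74.5 = 0.0839
χ² = 0.7550 + 0.2718 + 0.0034 + 0.0839 = 1.1141 ≈ 1.114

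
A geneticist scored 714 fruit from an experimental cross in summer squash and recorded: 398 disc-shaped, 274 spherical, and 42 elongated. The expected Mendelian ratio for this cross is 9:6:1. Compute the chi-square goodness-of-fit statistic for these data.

0.333

Total ratio parts = 16. Expected numbers out of 714:
  disc-shaped: 714 × 9/16 = 401.625
  spherical: 714 × 6/16 = 267.75
  elongated: 714 × 1/16 = 44.625
χ² = Σ (O − E)² / E
  disc-shaped: (398 − 401.625)² / 401.625 = 0.0327
  spherical: (274 − 267.75)² / 267.75 = 0.1459
  elongated: (42 − 44.625)² / 44.625 = 0.1544
χ² = 0.0327 + 0.1459 + 0.1544 = 0.333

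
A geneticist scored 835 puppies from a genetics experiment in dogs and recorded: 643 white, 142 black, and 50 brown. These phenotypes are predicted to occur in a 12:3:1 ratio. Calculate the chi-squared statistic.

Expected counts for N = 835 under a 12:3:1 ratio (total parts = 16):
  white: 835 × 12/16 = 626.25
  black: 835 × 3/16 = 156.5625
  brown: 835 × 1/16 = 52.1875
χ² = Σ (O − E)² / E
  white: (643 − 626.25)² / 626.25 = 0.4480
  black: (142 − 156.5625)² / 156.5625 = 1.3545
  brown: (50 − 52.1875)² / 52.1875 = 0.0917
χ² = 0.4480 + 1.3545 + 0.0917 = 1.8942 ≈ 1.894

1.894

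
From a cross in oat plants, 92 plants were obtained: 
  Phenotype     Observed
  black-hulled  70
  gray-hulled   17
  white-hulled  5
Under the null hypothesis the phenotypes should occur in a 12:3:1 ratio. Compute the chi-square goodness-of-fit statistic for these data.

0.116

The 12:3:1 ratio has 16 parts, so with N = 92 the expected counts are:
  black-hulled: 92 × 12/16 = 69
  gray-hulled: 92 × 3/16 = 17.25
  white-hulled: 92 × 1/16 = 5.75
χ² = Σ (O − E)² / E
  black-hulled: (70 − 69)² / 69 = 0.0145
  gray-hulled: (17 − 17.25)² / 17.25 = 0.0036
  white-hulled: (5 − 5.75)² / 5.75 = 0.0978
χ² = 0.0145 + 0.0036 + 0.0978 = 0.1159 ≈ 0.116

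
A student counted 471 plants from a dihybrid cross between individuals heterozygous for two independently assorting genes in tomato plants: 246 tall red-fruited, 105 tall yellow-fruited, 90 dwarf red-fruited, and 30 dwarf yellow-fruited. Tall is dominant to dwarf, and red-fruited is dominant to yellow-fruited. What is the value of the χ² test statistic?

4.550

A dihybrid F₂ with independent assortment and complete dominance at both loci gives a 9:3:3:1 phenotypic ratio.
Expected counts for N = 471 under a 9:3:3:1 ratio (total parts = 16):
  tall red-fruited: 471 × 9/16 = 264.9375
  tall yellow-fruited: 471 × 3/16 = 88.3125
  dwarf red-fruited: 471 × 3/16 = 88.3125
  dwarf yellow-fruited: 471 × 1/16 = 29.4375
χ² = Σ (O − E)² / E
  tall red-fruited: (246 − 264.9375)² / 264.9375 = 1.3536
  tall yellow-fruited: (105 − 88.3125)² / 88.3125 = 3.1533
  dwarf red-fruited: (90 − 88.3125)² / 88.3125 = 0.0322
  dwarf yellow-fruited: (30 − 29.4375)² / 29.4375 = 0.0107
χ² = 1.3536 + 3.1533 + 0.0322 + 0.0107 = 4.5498 ≈ 4.550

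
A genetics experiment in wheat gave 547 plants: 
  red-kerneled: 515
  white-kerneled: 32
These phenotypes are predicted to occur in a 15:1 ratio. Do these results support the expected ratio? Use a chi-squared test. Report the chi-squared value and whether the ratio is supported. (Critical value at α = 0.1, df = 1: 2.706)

0.149; consistent

Total ratio parts = 16. Expected numbers out of 547:
  red-kerneled: 547 × 15/16 = 512.8125
  white-kerneled: 547 × 1/16 = 34.1875
χ² = Σ (O − E)² / E
  red-kerneled: (515 − 512.8125)² / 512.8125 = 0.0093
  white-kerneled: (32 − 34.1875)² / 34.1875 = 0.1400
χ² = 0.0093 + 0.1400 = 0.1493 ≈ 0.149
Degrees of freedom = 2 − 1 = 1; critical value at α = 0.1 is 2.706.
Since 0.149 < 2.706, we fail to reject the null hypothesis — the data are consistent with the 15:1 ratio.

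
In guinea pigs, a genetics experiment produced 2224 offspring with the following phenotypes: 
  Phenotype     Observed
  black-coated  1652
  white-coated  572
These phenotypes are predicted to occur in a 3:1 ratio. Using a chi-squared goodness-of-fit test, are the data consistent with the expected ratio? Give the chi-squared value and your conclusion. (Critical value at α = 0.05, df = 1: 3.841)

Expected counts for N = 2224 under a 3:1 ratio (total parts = 4):
  black-coated: 2224 × 3/4 = 1668
  white-coated: 2224 × 1/4 = 556
χ² = Σ (O − E)² / E
  black-coated: (1652 − 1668)² / 1668 = 0.1535
  white-coated: (572 − 556)² / 556 = 0.4604
χ² = 0.1535 + 0.4604 = 0.6139 ≈ 0.614
Degrees of freedom = 2 − 1 = 1; critical value at α = 0.05 is 3.841.
Since 0.614 < 3.841, we fail to reject the null hypothesis — the data are consistent with the 3:1 ratio.

0.614; consistent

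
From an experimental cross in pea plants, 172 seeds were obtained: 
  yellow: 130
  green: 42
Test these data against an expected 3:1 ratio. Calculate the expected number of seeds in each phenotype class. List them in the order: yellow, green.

Expected counts for N = 172 under a 3:1 ratio (total parts = 4):
  yellow: 172 × 3/4 = 129
  green: 172 × 1/4 = 43

129, 43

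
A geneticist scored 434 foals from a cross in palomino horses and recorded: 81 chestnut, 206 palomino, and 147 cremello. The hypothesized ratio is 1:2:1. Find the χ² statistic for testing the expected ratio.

Under the 1:2:1 hypothesis (Σ ratio = 4, N = 434):
  chestnut: 434 × 1/4 = 108.5
  palomino: 434 × 2/4 = 217
  cremello: 434 × 1/4 = 108.5
χ² = Σ (O − E)² / E
  chestnut: (81 − 108.5)² / 108.5 = 6.9700
  palomino: (206 − 217)² / 217 = 0.5576
  cremello: (147 − 108.5)² / 108.5 = 13.6613
χ² = 6.9700 + 0.5576 + 13.6613 = 21.1889 ≈ 21.189

21.189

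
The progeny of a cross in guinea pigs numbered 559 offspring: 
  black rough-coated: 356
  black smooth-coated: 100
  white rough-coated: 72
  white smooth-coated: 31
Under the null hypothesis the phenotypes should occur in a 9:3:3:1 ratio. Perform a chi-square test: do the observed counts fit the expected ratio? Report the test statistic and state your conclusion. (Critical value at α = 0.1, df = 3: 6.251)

Expected counts for N = 559 under a 9:3:3:1 ratio (total parts = 16):
  black rough-coated: 559 × 9/16 = 314.4375
  black smooth-coated: 559 × 3/16 = 104.8125
  white rough-coated: 559 × 3/16 = 104.8125
  white smooth-coated: 559 × 1/16 = 34.9375
χ² = Σ (O − E)² / E
  black rough-coated: (356 − 314.4375)² / 314.4375 = 5.4938
  black smooth-coated: (100 − 104.8125)² / 104.8125 = 0.2210
  white rough-coated: (72 − 104.8125)² / 104.8125 = 10.2722
  white smooth-coated: (31 − 34.9375)² / 34.9375 = 0.4438
χ² = 5.4938 + 0.2210 + 10.2722 + 0.4438 = 16.4308 ≈ 16.431
Degrees of freedom = 4 − 1 = 3; critical value at α = 0.1 is 6.251.
Since 16.431 > 6.251, we reject the null hypothesis — the data do not fit the 9:3:3:1 ratio.

16.431; not consistent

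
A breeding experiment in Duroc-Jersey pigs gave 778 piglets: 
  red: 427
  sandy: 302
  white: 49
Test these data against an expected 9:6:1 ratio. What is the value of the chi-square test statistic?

0.621

Total ratio parts = 16. Expected numbers out of 778:
  red: 778 × 9/16 = 437.625
  sandy: 778 × 6/16 = 291.75
  white: 778 × 1/16 = 48.625
χ² = Σ (O − E)² / E
  red: (427 − 437.625)² / 437.625 = 0.2580
  sandy: (302 − 291.75)² / 291.75 = 0.3601
  white: (49 − 48.625)² / 48.625 = 0.0029
χ² = 0.2580 + 0.3601 + 0.0029 = 0.621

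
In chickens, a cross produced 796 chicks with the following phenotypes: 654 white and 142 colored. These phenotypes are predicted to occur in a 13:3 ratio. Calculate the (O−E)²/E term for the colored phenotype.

0.352

The 13:3 ratio has 16 parts, so with N = 796 the expected counts are:
  white: 796 × 13/16 = 646.75
  colored: 796 × 3/16 = 149.25
Contribution of colored: (142 − 149.25)² / 149.25 = 0.3522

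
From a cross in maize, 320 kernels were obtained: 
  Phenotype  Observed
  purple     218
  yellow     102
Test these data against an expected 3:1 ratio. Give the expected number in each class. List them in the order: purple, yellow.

Total ratio parts = 4. Expected numbers out of 320:
  purple: 320 × 3/4 = 240
  yellow: 320 × 1/4 = 80

240, 80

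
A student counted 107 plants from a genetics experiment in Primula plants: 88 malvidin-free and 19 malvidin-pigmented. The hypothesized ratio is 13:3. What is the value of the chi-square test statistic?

0.069

Expected counts for N = 107 under a 13:3 ratio (total parts = 16):
  malvidin-free: 107 × 13/16 = 86.9375
  malvidin-pigmented: 107 × 3/16 = 20.0625
χ² = Σ (O − E)² / E
  malvidin-free: (88 − 86.9375)² / 86.9375 = 0.0130
  malvidin-pigmented: (19 − 20.0625)² / 20.0625 = 0.0563
χ² = 0.0130 + 0.0563 = 0.0693 ≈ 0.069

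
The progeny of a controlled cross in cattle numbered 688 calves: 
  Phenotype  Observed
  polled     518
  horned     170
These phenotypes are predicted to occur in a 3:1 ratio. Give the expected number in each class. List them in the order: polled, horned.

516, 172

The 3:1 ratio has 4 parts, so with N = 688 the expected counts are:
  polled: 688 × 3/4 = 516
  horned: 688 × 1/4 = 172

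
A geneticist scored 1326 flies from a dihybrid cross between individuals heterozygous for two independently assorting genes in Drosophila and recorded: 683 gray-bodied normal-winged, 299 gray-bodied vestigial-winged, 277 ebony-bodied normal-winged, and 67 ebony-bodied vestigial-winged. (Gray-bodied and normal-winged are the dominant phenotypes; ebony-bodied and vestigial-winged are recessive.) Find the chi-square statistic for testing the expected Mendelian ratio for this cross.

A dihybrid F₂ with independent assortment and complete dominance at both loci gives a 9:3:3:1 phenotypic ratio.
Under the 9:3:3:1 hypothesis (Σ ratio = 16, N = 1326):
  gray-bodied normal-winged: 1326 × 9/16 = 745.875
  gray-bodied vestigial-winged: 1326 × 3/16 = 248.625
  ebony-bodied normal-winged: 1326 × 3/16 = 248.625
  ebony-bodied vestigial-winged: 1326 × 1/16 = 82.875
χ² = Σ (O − E)² / E
  gray-bodied normal-winged: (683 − 745.875)² / 745.875 = 5.3002
  gray-bodied vestigial-winged: (299 − 248.625)² / 248.625 = 10.2067
  ebony-bodied normal-winged: (277 − 248.625)² / 248.625 = 3.2384
  ebony-bodied vestigial-winged: (67 − 82.875)² / 82.875 = 3.0409
χ² = 5.3002 + 10.2067 + 3.2384 + 3.0409 = 21.7862 ≈ 21.786

21.786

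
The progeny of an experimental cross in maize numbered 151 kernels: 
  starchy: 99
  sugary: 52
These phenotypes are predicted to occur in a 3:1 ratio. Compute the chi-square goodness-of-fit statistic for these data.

7.172

The 3:1 ratio has 4 parts, so with N = 151 the expected counts are:
  starchy: 151 × 3/4 = 113.25
  sugary: 151 × 1/4 = 37.75
χ² = Σ (O − E)² / E
  starchy: (99 − 113.25)² / 113.25 = 1.7930
  sugary: (52 − 37.75)² / 37.75 = 5.3791
χ² = 1.7930 + 5.3791 = 7.1721 ≈ 7.172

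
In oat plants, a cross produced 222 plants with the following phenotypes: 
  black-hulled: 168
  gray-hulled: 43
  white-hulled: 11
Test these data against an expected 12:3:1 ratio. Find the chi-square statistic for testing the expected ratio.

0.655

Expected counts for N = 222 under a 12:3:1 ratio (total parts = 16):
  black-hulled: 222 × 12/16 = 166.5
  gray-hulled: 222 × 3/16 = 41.625
  white-hulled: 222 × 1/16 = 13.875
χ² = Σ (O − E)² / E
  black-hulled: (168 − 166.5)² / 166.5 = 0.0135
  gray-hulled: (43 − 41.625)² / 41.625 = 0.0454
  white-hulled: (11 − 13.875)² / 13.875 = 0.5957
χ² = 0.0135 + 0.0454 + 0.5957 = 0.6546 ≈ 0.655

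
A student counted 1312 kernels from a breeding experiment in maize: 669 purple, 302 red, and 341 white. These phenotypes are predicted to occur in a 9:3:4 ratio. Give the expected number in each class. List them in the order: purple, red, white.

The 9:3:4 ratio has 16 parts, so with N = 1312 the expected counts are:
  purple: 1312 × 9/16 = 738
  red: 1312 × 3/16 = 246
  white: 1312 × 4/16 = 328

738, 246, 328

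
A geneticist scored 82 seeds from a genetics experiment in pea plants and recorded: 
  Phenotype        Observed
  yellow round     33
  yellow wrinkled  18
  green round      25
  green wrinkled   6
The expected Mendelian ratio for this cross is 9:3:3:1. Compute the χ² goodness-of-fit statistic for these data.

10.358

Expected counts for N = 82 under a 9:3:3:1 ratio (total parts = 16):
  yellow round: 82 × 9/16 = 46.125
  yellow wrinkled: 82 × 3/16 = 15.375
  green round: 82 × 3/16 = 15.375
  green wrinkled: 82 × 1/16 = 5.125
χ² = Σ (O − E)² / E
  yellow round: (33 − 46.125)² / 46.125 = 3.7348
  yellow wrinkled: (18 − 15.375)² / 15.375 = 0.4482
  green round: (25 − 15.375)² / 15.375 = 6.0254
  green wrinkled: (6 − 5.125)² / 5.125 = 0.1494
χ² = 3.7348 + 0.4482 + 6.0254 + 0.1494 = 10.3578 ≈ 10.358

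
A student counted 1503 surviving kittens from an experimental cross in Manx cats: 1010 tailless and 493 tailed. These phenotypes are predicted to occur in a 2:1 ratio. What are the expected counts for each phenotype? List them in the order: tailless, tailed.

Total ratio parts = 3. Expected numbers out of 1503:
  tailless: 1503 × 2/3 = 1002
  tailed: 1503 × 1/3 = 501

1002, 501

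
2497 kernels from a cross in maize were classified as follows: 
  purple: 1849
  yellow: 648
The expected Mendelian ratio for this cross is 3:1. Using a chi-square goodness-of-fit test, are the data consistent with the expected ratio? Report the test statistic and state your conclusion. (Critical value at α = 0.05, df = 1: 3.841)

Expected counts for N = 2497 under a 3:1 ratio (total parts = 4):
  purple: 2497 × 3/4 = 1872.75
  yellow: 2497 × 1/4 = 624.25
χ² = Σ (O − E)² / E
  purple: (1849 − 1872.75)² / 1872.75 = 0.3012
  yellow: (648 − 624.25)² / 624.25 = 0.9036
χ² = 0.3012 + 0.9036 = 1.2048 ≈ 1.205
Degrees of freedom = 2 − 1 = 1; critical value at α = 0.05 is 3.841.
Since 1.205 < 3.841, we fail to reject the null hypothesis — the data are consistent with the 3:1 ratio.

1.205; consistent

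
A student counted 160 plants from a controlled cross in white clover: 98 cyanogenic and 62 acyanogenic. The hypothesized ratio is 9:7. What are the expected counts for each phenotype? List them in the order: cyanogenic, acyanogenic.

90, 70

The 9:7 ratio has 16 parts, so with N = 160 the expected counts are:
  cyanogenic: 160 × 9/16 = 90
  acyanogenic: 160 × 7/16 = 70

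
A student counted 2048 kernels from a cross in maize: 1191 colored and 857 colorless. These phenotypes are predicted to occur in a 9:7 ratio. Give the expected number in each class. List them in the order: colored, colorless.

Expected counts for N = 2048 under a 9:7 ratio (total parts = 16):
  colored: 2048 × 9/16 = 1152
  colorless: 2048 × 7/16 = 896

1152, 896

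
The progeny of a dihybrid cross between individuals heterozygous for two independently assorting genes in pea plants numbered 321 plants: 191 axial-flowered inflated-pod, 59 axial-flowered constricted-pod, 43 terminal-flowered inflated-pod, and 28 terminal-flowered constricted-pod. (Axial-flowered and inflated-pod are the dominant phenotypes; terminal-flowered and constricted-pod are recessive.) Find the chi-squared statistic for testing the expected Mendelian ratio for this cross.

8.675

A dihybrid F₂ with independent assortment and complete dominance at both loci gives a 9:3:3:1 phenotypic ratio.
Under the 9:3:3:1 hypothesis (Σ ratio = 16, N = 321):
  axial-flowered inflated-pod: 321 × 9/16 = 180.5625
  axial-flowered constricted-pod: 321 × 3/16 = 60.1875
  terminal-flowered inflated-pod: 321 × 3/16 = 60.1875
  terminal-flowered constricted-pod: 321 × 1/16 = 20.0625
χ² = Σ (O − E)² / E
  axial-flowered inflated-pod: (191 − 180.5625)² / 180.5625 = 0.6033
  axial-flowered constricted-pod: (59 − 60.1875)² / 60.1875 = 0.0234
  terminal-flowered inflated-pod: (43 − 60.1875)² / 60.1875 = 4.9082
  terminal-flowered constricted-pod: (28 − 20.0625)² / 20.0625 = 3.1404
χ² = 0.6033 + 0.0234 + 4.9082 + 3.1404 = 8.6753 ≈ 8.675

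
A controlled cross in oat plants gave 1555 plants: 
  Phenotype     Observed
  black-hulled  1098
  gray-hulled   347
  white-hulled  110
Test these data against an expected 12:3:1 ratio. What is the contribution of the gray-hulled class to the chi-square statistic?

10.541

Under the 12:3:1 hypothesis (Σ ratio = 16, N = 1555):
  black-hulled: 1555 × 12/16 = 1166.25
  gray-hulled: 1555 × 3/16 = 291.5625
  white-hulled: 1555 × 1/16 = 97.1875
Contribution of gray-hulled: (347 − 291.5625)² / 291.5625 = 10.5408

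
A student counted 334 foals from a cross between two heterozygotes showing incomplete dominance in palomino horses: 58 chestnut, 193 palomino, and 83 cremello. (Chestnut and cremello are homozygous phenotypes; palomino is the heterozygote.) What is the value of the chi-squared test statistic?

11.838

With incomplete dominance, a heterozygote × heterozygote cross gives a 1:2:1 phenotypic ratio.
Expected counts for N = 334 under a 1:2:1 ratio (total parts = 4):
  chestnut: 334 × 1/4 = 83.5
  palomino: 334 × 2/4 = 167
  cremello: 334 × 1/4 = 83.5
χ² = Σ (O − E)² / E
  chestnut: (58 − 83.5)² / 83.5 = 7.7874
  palomino: (193 − 167)² / 167 = 4.0479
  cremello: (83 − 83.5)² / 83.5 = 0.0030
χ² = 7.7874 + 4.0479 + 0.0030 = 11.8383 ≈ 11.838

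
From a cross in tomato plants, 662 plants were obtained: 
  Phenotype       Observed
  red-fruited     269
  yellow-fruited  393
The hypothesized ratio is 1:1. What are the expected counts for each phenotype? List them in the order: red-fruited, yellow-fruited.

The 1:1 ratio has 2 parts, so with N = 662 the expected counts are:
  red-fruited: 662 × 1/2 = 331
  yellow-fruited: 662 × 1/2 = 331

331, 331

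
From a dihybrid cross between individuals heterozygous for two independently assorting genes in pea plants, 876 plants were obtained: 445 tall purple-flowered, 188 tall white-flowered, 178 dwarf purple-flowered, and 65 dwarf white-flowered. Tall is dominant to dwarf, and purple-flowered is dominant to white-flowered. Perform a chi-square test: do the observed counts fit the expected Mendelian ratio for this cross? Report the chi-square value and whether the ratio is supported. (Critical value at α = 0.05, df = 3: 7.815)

11.131; not consistent

A dihybrid F₂ with independent assortment and complete dominance at both loci gives a 9:3:3:1 phenotypic ratio.
Total ratio parts = 16. Expected numbers out of 876:
  tall purple-flowered: 876 × 9/16 = 492.75
  tall white-flowered: 876 × 3/16 = 164.25
  dwarf purple-flowered: 876 × 3/16 = 164.25
  dwarf white-flowered: 876 × 1/16 = 54.75
χ² = Σ (O − E)² / E
  tall purple-flowered: (445 − 492.75)² / 492.75 = 4.6272
  tall white-flowered: (188 − 164.25)² / 164.25 = 3.4342
  dwarf purple-flowered: (178 − 164.25)² / 164.25 = 1.1511
  dwarf white-flowered: (65 − 54.75)² / 54.75 = 1.9189
χ² = 4.6272 + 3.4342 + 1.1511 + 1.9189 = 11.1314 ≈ 11.131
Degrees of freedom = 4 − 1 = 3; critical value at α = 0.05 is 7.815.
Since 11.131 > 7.815, we reject the null hypothesis — the data do not fit the 9:3:3:1 ratio.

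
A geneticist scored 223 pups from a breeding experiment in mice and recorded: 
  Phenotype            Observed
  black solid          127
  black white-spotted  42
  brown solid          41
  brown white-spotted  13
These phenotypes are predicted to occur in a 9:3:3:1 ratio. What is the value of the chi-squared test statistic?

Total ratio parts = 16. Expected numbers out of 223:
  black solid: 223 × 9/16 = 125.4375
  black white-spotted: 223 × 3/16 = 41.8125
  brown solid: 223 × 3/16 = 41.8125
  brown white-spotted: 223 × 1/16 = 13.9375
χ² = Σ (O − E)² / E
  black solid: (127 − 125.4375)² / 125.4375 = 0.0195
  black white-spotted: (42 − 41.8125)² / 41.8125 = 0.0008
  brown solid: (41 − 41.8125)² / 41.8125 = 0.0158
  brown white-spotted: (13 − 13.9375)² / 13.9375 = 0.0631
χ² = 0.0195 + 0.0008 + 0.0158 + 0.0631 = 0.0992 ≈ 0.099

0.099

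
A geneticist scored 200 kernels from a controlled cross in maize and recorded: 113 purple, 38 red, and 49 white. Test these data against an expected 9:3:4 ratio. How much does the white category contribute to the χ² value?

0.020

Under the 9:3:4 hypothesis (Σ ratio = 16, N = 200):
  purple: 200 × 9/16 = 112.5
  red: 200 × 3/16 = 37.5
  white: 200 × 4/16 = 50
Contribution of white: (49 − 50)² / 50 = 0.0200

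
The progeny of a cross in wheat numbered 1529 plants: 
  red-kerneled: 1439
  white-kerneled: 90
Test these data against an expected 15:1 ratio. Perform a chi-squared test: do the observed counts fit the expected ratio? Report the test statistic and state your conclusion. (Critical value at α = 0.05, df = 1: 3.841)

0.345; consistent

The 15:1 ratio has 16 parts, so with N = 1529 the expected counts are:
  red-kerneled: 1529 × 15/16 = 1433.4375
  white-kerneled: 1529 × 1/16 = 95.5625
χ² = Σ (O − E)² / E
  red-kerneled: (1439 − 1433.4375)² / 1433.4375 = 0.0216
  white-kerneled: (90 − 95.5625)² / 95.5625 = 0.3238
χ² = 0.0216 + 0.3238 = 0.3454 ≈ 0.345
Degrees of freedom = 2 − 1 = 1; critical value at α = 0.05 is 3.841.
Since 0.345 < 3.841, we fail to reject the null hypothesis — the data are consistent with the 15:1 ratio.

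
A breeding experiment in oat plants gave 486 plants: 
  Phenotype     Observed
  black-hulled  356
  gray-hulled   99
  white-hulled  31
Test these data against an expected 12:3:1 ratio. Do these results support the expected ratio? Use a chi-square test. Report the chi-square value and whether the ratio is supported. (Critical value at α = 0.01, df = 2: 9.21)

0.892; consistent

Total ratio parts = 16. Expected numbers out of 486:
  black-hulled: 486 × 12/16 = 364.5
  gray-hulled: 486 × 3/16 = 91.125
  white-hulled: 486 × 1/16 = 30.375
χ² = Σ (O − E)² / E
  black-hulled: (356 − 364.5)² / 364.5 = 0.1982
  gray-hulled: (99 − 91.125)² / 91.125 = 0.6806
  white-hulled: (31 − 30.375)² / 30.375 = 0.0129
χ² = 0.1982 + 0.6806 + 0.0129 = 0.8917 ≈ 0.892
Degrees of freedom = 3 − 1 = 2; critical value at α = 0.01 is 9.21.
Since 0.892 < 9.21, we fail to reject the null hypothesis — the data are consistent with the 12:3:1 ratio.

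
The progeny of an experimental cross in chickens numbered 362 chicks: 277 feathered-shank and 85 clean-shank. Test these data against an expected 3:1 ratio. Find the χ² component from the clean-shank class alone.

0.334

The 3:1 ratio has 4 parts, so with N = 362 the expected counts are:
  feathered-shank: 362 × 3/4 = 271.5
  clean-shank: 362 × 1/4 = 90.5
Contribution of clean-shank: (85 − 90.5)² / 90.5 = 0.3343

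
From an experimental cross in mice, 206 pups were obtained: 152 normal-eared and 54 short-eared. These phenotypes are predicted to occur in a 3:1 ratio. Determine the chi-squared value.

0.162

Expected counts for N = 206 under a 3:1 ratio (total parts = 4):
  normal-eared: 206 × 3/4 = 154.5
  short-eared: 206 × 1/4 = 51.5
χ² = Σ (O − E)² / E
  normal-eared: (152 − 154.5)² / 154.5 = 0.0405
  short-eared: (54 − 51.5)² / 51.5 = 0.1214
χ² = 0.0405 + 0.1214 = 0.1619 ≈ 0.162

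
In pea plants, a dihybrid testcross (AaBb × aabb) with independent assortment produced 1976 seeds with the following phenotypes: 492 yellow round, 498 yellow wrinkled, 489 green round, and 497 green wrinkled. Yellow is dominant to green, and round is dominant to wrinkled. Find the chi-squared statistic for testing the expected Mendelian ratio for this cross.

A dihybrid testcross with independent assortment gives a 1:1:1:1 ratio.
The 1:1:1:1 ratio has 4 parts, so with N = 1976 the expected counts are:
  yellow round: 1976 × 1/4 = 494
  yellow wrinkled: 1976 × 1/4 = 494
  green round: 1976 × 1/4 = 494
  green wrinkled: 1976 × 1/4 = 494
χ² = Σ (O − E)² / E
  yellow round: (492 − 494)² / 494 = 0.0081
  yellow wrinkled: (498 − 494)² / 494 = 0.0324
  green round: (489 − 494)² / 494 = 0.0506
  green wrinkled: (497 − 494)² / 494 = 0.0182
χ² = 0.0081 + 0.0324 + 0.0506 + 0.0182 = 0.1093 ≈ 0.109

0.109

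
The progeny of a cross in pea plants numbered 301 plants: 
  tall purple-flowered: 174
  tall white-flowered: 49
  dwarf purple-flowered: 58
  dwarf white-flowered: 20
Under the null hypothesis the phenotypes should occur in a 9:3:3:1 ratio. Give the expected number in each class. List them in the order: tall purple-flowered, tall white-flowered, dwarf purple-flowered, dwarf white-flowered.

169.3125, 56.4375, 56.4375, 18.8125

Under the 9:3:3:1 hypothesis (Σ ratio = 16, N = 301):
  tall purple-flowered: 301 × 9/16 = 169.3125
  tall white-flowered: 301 × 3/16 = 56.4375
  dwarf purple-flowered: 301 × 3/16 = 56.4375
  dwarf white-flowered: 301 × 1/16 = 18.8125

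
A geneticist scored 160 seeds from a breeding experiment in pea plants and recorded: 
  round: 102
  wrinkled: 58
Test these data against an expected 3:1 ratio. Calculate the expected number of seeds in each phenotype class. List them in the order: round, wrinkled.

120, 40

Expected counts for N = 160 under a 3:1 ratio (total parts = 4):
  round: 160 × 3/4 = 120
  wrinkled: 160 × 1/4 = 40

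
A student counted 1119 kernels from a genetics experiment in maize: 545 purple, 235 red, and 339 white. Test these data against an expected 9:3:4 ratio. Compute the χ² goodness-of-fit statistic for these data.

26.900

Under the 9:3:4 hypothesis (Σ ratio = 16, N = 1119):
  purple: 1119 × 9/16 = 629.4375
  red: 1119 × 3/16 = 209.8125
  white: 1119 × 4/16 = 279.75
χ² = Σ (O − E)² / E
  purple: (545 − 629.4375)² / 629.4375 = 11.3271
  red: (235 − 209.8125)² / 209.8125 = 3.0237
  white: (339 − 279.75)² / 279.75 = 12.5489
χ² = 11.3271 + 3.0237 + 12.5489 = 26.8997 ≈ 26.900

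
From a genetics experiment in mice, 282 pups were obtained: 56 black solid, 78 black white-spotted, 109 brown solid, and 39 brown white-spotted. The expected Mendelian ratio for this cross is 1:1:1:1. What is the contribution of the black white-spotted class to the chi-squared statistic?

Under the 1:1:1:1 hypothesis (Σ ratio = 4, N = 282):
  black solid: 282 × 1/4 = 70.5
  black white-spotted: 282 × 1/4 = 70.5
  brown solid: 282 × 1/4 = 70.5
  brown white-spotted: 282 × 1/4 = 70.5
Contribution of black white-spotted: (78 − 70.5)² / 70.5 = 0.7979

0.798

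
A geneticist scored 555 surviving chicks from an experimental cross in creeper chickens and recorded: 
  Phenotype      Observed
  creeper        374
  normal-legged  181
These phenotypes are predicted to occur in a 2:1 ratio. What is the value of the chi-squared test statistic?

Expected counts for N = 555 under a 2:1 ratio (total parts = 3):
  creeper: 555 × 2/3 = 370
  normal-legged: 555 × 1/3 = 185
χ² = Σ (O − E)² / E
  creeper: (374 − 370)² / 370 = 0.0432
  normal-legged: (181 − 185)² / 185 = 0.0865
χ² = 0.0432 + 0.0865 = 0.1297 ≈ 0.130

0.130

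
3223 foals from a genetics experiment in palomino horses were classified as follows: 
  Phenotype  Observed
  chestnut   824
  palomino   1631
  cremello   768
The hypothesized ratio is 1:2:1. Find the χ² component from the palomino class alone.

Under the 1:2:1 hypothesis (Σ ratio = 4, N = 3223):
  chestnut: 3223 × 1/4 = 805.75
  palomino: 3223 × 2/4 = 1611.5
  cremello: 3223 × 1/4 = 805.75
Contribution of palomino: (1631 − 1611.5)² / 1611.5 = 0.2360

0.236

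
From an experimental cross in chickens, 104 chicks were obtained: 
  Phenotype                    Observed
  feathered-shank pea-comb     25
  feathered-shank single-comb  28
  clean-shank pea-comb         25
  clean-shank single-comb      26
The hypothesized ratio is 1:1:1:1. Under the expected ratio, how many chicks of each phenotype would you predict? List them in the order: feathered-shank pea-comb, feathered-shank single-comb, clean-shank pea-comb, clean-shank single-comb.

26, 26, 26, 26

The 1:1:1:1 ratio has 4 parts, so with N = 104 the expected counts are:
  feathered-shank pea-comb: 104 × 1/4 = 26
  feathered-shank single-comb: 104 × 1/4 = 26
  clean-shank pea-comb: 104 × 1/4 = 26
  clean-shank single-comb: 104 × 1/4 = 26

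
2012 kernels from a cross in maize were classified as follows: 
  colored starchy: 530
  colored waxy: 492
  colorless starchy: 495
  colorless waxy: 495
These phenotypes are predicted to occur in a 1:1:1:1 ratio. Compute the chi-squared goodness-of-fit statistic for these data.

1.944

Under the 1:1:1:1 hypothesis (Σ ratio = 4, N = 2012):
  colored starchy: 2012 × 1/4 = 503
  colored waxy: 2012 × 1/4 = 503
  colorless starchy: 2012 × 1/4 = 503
  colorless waxy: 2012 × 1/4 = 503
χ² = Σ (O − E)² / E
  colored starchy: (530 − 503)² / 503 = 1.4493
  colored waxy: (492 − 503)² / 503 = 0.2406
  colorless starchy: (495 − 503)² / 503 = 0.1272
  colorless waxy: (495 − 503)² / 503 = 0.1272
χ² = 1.4493 + 0.2406 + 0.1272 + 0.1272 = 1.9443 ≈ 1.944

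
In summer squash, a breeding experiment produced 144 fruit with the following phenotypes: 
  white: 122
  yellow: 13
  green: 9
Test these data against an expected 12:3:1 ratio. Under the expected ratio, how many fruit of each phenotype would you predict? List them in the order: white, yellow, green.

108, 27, 9

Expected counts for N = 144 under a 12:3:1 ratio (total parts = 16):
  white: 144 × 12/16 = 108
  yellow: 144 × 3/16 = 27
  green: 144 × 1/16 = 9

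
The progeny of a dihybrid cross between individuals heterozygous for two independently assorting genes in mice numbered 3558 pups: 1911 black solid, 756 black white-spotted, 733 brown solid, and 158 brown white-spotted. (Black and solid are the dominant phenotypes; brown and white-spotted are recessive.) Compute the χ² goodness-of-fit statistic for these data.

A dihybrid F₂ with independent assortment and complete dominance at both loci gives a 9:3:3:1 phenotypic ratio.
Total ratio parts = 16. Expected numbers out of 3558:
  black solid: 3558 × 9/16 = 2001.375
  black white-spotted: 3558 × 3/16 = 667.125
  brown solid: 3558 × 3/16 = 667.125
  brown white-spotted: 3558 × 1/16 = 222.375
χ² = Σ (O − E)² / E
  black solid: (1911 − 2001.375)² / 2001.375 = 4.0810
  black white-spotted: (756 − 667.125)² / 667.125 = 11.8400
  brown solid: (733 − 667.125)² / 667.125 = 6.5048
  brown white-spotted: (158 − 222.375)² / 222.375 = 18.6358
χ² = 4.0810 + 11.8400 + 6.5048 + 18.6358 = 41.0616 ≈ 41.062

41.062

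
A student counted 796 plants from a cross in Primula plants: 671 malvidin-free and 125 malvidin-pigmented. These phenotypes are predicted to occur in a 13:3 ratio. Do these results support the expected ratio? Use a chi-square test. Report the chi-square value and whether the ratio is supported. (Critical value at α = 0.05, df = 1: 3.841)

4.849; not consistent

Under the 13:3 hypothesis (Σ ratio = 16, N = 796):
  malvidin-free: 796 × 13/16 = 646.75
  malvidin-pigmented: 796 × 3/16 = 149.25
χ² = Σ (O − E)² / E
  malvidin-free: (671 − 646.75)² / 646.75 = 0.9093
  malvidin-pigmented: (125 − 149.25)² / 149.25 = 3.9401
χ² = 0.9093 + 3.9401 = 4.8494 ≈ 4.849
Degrees of freedom = 2 − 1 = 1; critical value at α = 0.05 is 3.841.
Since 4.849 > 3.841, we reject the null hypothesis — the data do not fit the 13:3 ratio.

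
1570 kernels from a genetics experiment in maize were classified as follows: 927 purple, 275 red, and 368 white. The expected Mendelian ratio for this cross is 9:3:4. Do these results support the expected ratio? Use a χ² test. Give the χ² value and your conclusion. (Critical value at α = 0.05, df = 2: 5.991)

4.984; consistent

Total ratio parts = 16. Expected numbers out of 1570:
  purple: 1570 × 9/16 = 883.125
  red: 1570 × 3/16 = 294.375
  white: 1570 × 4/16 = 392.5
χ² = Σ (O − E)² / E
  purple: (927 − 883.125)² / 883.125 = 2.1798
  red: (275 − 294.375)² / 294.375 = 1.2752
  white: (368 − 392.5)² / 392.5 = 1.5293
χ² = 2.1798 + 1.2752 + 1.5293 = 4.9843 ≈ 4.984
Degrees of freedom = 3 − 1 = 2; critical value at α = 0.05 is 5.991.
Since 4.984 < 5.991, we fail to reject the null hypothesis — the data are consistent with the 9:3:4 ratio.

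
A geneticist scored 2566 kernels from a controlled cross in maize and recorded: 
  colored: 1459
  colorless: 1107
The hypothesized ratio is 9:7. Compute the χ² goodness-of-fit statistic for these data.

0.387

The 9:7 ratio has 16 parts, so with N = 2566 the expected counts are:
  colored: 2566 × 9/16 = 1443.375
  colorless: 2566 × 7/16 = 1122.625
χ² = Σ (O − E)² / E
  colored: (1459 − 1443.375)² / 1443.375 = 0.1691
  colorless: (1107 − 1122.625)² / 1122.625 = 0.2175
χ² = 0.1691 + 0.2175 = 0.3866 ≈ 0.387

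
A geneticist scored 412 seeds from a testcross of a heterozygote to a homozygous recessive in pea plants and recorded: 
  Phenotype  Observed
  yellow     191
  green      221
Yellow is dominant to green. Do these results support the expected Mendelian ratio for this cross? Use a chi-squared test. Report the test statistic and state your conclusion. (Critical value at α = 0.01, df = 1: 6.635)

2.184; consistent

A testcross of a heterozygote (Aa × aa) gives a 1:1 phenotypic ratio.
Under the 1:1 hypothesis (Σ ratio = 2, N = 412):
  yellow: 412 × 1/2 = 206
  green: 412 × 1/2 = 206
χ² = Σ (O − E)² / E
  yellow: (191 − 206)² / 206 = 1.0922
  green: (221 − 206)² / 206 = 1.0922
χ² = 1.0922 + 1.0922 = 2.1844 ≈ 2.184
Degrees of freedom = 2 − 1 = 1; critical value at α = 0.01 is 6.635.
Since 2.184 < 6.635, we fail to reject the null hypothesis — the data are consistent with the 1:1 ratio.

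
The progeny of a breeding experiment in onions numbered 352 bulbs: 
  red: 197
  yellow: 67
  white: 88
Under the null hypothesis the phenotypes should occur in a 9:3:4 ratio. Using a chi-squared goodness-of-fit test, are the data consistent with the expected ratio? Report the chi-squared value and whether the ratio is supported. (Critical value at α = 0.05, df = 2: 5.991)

0.020; consistent

Expected counts for N = 352 under a 9:3:4 ratio (total parts = 16):
  red: 352 × 9/16 = 198
  yellow: 352 × 3/16 = 66
  white: 352 × 4/16 = 88
χ² = Σ (O − E)² / E
  red: (197 − 198)² / 198 = 0.0051
  yellow: (67 − 66)² / 66 = 0.0152
  white: (88 − 88)² / 88 = 0.0000
χ² = 0.0051 + 0.0152 + 0.0000 = 0.0203 ≈ 0.020
Degrees of freedom = 3 − 1 = 2; critical value at α = 0.05 is 5.991.
Since 0.020 < 5.991, we fail to reject the null hypothesis — the data are consistent with the 9:3:4 ratio.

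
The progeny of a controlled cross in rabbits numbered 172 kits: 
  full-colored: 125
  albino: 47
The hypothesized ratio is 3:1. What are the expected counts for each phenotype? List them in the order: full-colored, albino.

Total ratio parts = 4. Expected numbers out of 172:
  full-colored: 172 × 3/4 = 129
  albino: 172 × 1/4 = 43

129, 43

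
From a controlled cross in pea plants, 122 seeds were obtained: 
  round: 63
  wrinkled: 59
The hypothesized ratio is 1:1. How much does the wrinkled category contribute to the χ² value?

Under the 1:1 hypothesis (Σ ratio = 2, N = 122):
  round: 122 × 1/2 = 61
  wrinkled: 122 × 1/2 = 61
Contribution of wrinkled: (59 − 61)² / 61 = 0.0656

0.066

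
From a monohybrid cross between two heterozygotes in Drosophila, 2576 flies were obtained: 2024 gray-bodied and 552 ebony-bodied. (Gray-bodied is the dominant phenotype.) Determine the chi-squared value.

For a monohybrid cross between heterozygotes with complete dominance, the expected phenotypic ratio is 3:1.
Expected counts for N = 2576 under a 3:1 ratio (total parts = 4):
  gray-bodied: 2576 × 3/4 = 1932
  ebony-bodied: 2576 × 1/4 = 644
χ² = Σ (O − E)² / E
  gray-bodied: (2024 − 1932)² / 1932 = 4.3810
  ebony-bodied: (552 − 644)² / 644 = 13.1429
χ² = 4.3810 + 13.1429 = 17.5239 ≈ 17.524

17.524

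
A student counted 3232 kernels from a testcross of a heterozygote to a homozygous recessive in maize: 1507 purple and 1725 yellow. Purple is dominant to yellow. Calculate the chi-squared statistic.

14.704

A testcross of a heterozygote (Aa × aa) gives a 1:1 phenotypic ratio.
Total ratio parts = 2. Expected numbers out of 3232:
  purple: 3232 × 1/2 = 1616
  yellow: 3232 × 1/2 = 1616
χ² = Σ (O − E)² / E
  purple: (1507 − 1616)² / 1616 = 7.3521
  yellow: (1725 − 1616)² / 1616 = 7.3521
χ² = 7.3521 + 7.3521 = 14.7042 ≈ 14.704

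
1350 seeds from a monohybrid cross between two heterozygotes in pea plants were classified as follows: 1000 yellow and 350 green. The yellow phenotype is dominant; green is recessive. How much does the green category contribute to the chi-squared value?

For a monohybrid cross between heterozygotes with complete dominance, the expected phenotypic ratio is 3:1.
Under the 3:1 hypothesis (Σ ratio = 4, N = 1350):
  yellow: 1350 × 3/4 = 1012.5
  green: 1350 × 1/4 = 337.5
Contribution of green: (350 − 337.5)² / 337.5 = 0.4630

0.463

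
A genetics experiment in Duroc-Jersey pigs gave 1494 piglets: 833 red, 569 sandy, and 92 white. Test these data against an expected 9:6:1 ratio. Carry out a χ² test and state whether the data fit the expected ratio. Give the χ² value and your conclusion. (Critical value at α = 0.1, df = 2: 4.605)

Under the 9:6:1 hypothesis (Σ ratio = 16, N = 1494):
  red: 1494 × 9/16 = 840.375
  sandy: 1494 × 6/16 = 560.25
  white: 1494 × 1/16 = 93.375
χ² = Σ (O − E)² / E
  red: (833 − 840.375)² / 840.375 = 0.0647
  sandy: (569 − 560.25)² / 560.25 = 0.1367
  white: (92 − 93.375)² / 93.375 = 0.0202
χ² = 0.0647 + 0.1367 + 0.0202 = 0.2216 ≈ 0.222
Degrees of freedom = 3 − 1 = 2; critical value at α = 0.1 is 4.605.
Since 0.222 < 4.605, we fail to reject the null hypothesis — the data are consistent with the 9:6:1 ratio.

0.222; consistent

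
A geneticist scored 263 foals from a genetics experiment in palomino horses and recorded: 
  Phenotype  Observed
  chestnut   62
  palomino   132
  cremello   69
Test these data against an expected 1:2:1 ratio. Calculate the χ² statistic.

Expected counts for N = 263 under a 1:2:1 ratio (total parts = 4):
  chestnut: 263 × 1/4 = 65.75
  palomino: 263 × 2/4 = 131.5
  cremello: 263 × 1/4 = 65.75
χ² = Σ (O − E)² / E
  chestnut: (62 − 65.75)² / 65.75 = 0.2139
  palomino: (132 − 131.5)² / 131.5 = 0.0019
  cremello: (69 − 65.75)² / 65.75 = 0.1606
χ² = 0.2139 + 0.0019 + 0.1606 = 0.3764 ≈ 0.376

0.376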